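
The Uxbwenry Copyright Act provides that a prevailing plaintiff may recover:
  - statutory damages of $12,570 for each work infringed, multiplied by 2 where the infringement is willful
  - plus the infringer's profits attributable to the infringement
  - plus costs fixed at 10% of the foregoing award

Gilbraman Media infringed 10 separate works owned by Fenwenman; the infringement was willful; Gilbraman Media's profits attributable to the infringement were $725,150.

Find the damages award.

$1,074,205

Statutory damages: 10 × $12,570 = $125,700
Doubled: 2 × $125,700 = $251,400
Combined award: $251,400 + $725,150 = $976,550
Costs: 10% of $976,550 = $97,655
Award plus costs: $976,550 + $97,655 = $1,074,205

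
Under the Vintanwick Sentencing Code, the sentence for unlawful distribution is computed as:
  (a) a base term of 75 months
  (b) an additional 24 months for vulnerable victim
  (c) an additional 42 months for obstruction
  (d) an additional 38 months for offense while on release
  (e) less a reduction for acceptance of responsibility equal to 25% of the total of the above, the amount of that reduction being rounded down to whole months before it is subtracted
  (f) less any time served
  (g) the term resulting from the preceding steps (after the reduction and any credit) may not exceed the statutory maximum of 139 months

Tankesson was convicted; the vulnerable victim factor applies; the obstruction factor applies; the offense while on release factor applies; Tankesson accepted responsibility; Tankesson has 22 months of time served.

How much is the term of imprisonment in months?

Vulnerable victim enhancement: +24 months
Obstruction enhancement: +42 months
Offense while on release enhancement: +38 months
Adjusted term: 75 months + 24 months + 42 months + 38 months = 179 months
Acceptance of responsibility reduction: 25% of 179 months = 44 months (rounded down)
After reduction: 179 − 44 = 135 months
Less time served: 135 months − 22 months = 113 months
Cap at 139 months: 113 months is within the cap, no reduction.

113 months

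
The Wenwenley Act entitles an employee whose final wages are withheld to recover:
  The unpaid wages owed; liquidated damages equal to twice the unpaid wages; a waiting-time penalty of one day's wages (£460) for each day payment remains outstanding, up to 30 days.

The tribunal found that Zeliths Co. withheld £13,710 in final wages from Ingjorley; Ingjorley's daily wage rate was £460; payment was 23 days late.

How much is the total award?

Doubled: 2 × £13,710 = £27,420
Penalty days: min(23, 30) = 23
Waiting-time penalty: 23 × £460 = £10,580
Total award: £13,710 + £27,420 + £10,580 = £51,710

£51,710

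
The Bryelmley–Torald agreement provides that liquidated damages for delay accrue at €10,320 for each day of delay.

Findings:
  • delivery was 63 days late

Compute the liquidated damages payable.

€650,160

Per-day damages: 63 × €10,320 = €650,160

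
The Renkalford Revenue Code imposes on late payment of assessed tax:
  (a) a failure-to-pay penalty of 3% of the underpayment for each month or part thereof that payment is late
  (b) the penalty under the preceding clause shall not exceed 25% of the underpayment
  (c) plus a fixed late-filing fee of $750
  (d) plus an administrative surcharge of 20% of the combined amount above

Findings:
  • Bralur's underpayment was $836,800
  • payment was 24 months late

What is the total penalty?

Accrued rate: 3% × 24 = 72%, capped at 25% → 25%
Failure-to-pay penalty: 25% of $836,800 = $209,200
Penalty before surcharge: $209,200 + $750 = $209,950
Administrative surcharge: 20% of $209,950 = $41,990
Total penalty: $209,950 + $41,990 = $251,940

$251,940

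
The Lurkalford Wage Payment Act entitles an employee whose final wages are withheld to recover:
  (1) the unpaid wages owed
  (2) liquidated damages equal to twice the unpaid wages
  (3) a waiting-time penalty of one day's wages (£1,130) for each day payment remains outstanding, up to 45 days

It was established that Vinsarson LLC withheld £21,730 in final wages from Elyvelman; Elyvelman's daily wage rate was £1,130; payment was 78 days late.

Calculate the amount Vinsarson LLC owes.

Doubled: 2 × £21,730 = £43,460
Penalty days: min(78, 45) = 45
Waiting-time penalty: 45 × £1,130 = £50,850
Total award: £21,730 + £43,460 + £50,850 = £116,040

Total award: £116,040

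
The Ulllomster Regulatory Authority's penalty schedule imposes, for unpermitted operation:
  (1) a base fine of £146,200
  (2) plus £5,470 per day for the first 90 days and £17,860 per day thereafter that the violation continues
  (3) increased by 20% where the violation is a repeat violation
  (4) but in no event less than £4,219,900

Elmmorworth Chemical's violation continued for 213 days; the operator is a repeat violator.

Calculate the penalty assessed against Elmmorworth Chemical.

First 90 days: 90 × £5,470 = £492,300
Remaining days: (213 − 90) × £17,860 = £2,196,780
Per-day component: £492,300 + £2,196,780 = £2,689,080
Base plus per-day: £146,200 + £2,689,080 = £2,835,280
Enhancement: 20% of £2,835,280 = £567,056
Enhanced fine: £2,835,280 + £567,056 = £3,402,336
Minimum £4,219,900: £3,402,336 is below the minimum → £4,219,900

£4,219,900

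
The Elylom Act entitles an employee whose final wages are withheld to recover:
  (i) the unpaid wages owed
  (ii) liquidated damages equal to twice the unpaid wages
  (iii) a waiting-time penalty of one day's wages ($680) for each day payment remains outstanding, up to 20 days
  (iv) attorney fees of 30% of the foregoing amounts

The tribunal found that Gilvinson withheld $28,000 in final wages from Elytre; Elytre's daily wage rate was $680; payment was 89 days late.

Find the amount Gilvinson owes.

$126,880

Doubled: 2 × $28,000 = $56,000
Penalty days: min(89, 20) = 20
Waiting-time penalty: 20 × $680 = $13,600
Subtotal: $28,000 + $56,000 + $13,600 = $97,600
Attorney fees: 30% of $97,600 = $29,280
Total award: $97,600 + $29,280 = $126,880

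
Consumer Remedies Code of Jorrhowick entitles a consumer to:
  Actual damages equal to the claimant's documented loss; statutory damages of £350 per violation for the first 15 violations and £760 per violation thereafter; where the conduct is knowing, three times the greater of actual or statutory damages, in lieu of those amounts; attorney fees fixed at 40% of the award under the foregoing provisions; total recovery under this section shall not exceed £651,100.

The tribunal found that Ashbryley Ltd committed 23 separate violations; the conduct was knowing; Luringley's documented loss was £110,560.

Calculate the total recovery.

£464,352

First 15 violations: 15 × £350 = £5,250
Remaining violations: (23 − 15) × £760 = £6,080
Statutory damages: £5,250 + £6,080 = £11,330
Greater of actual damages (£110,560) or statutory damages (£11,330): £110,560
Trebled: 3 × £110,560 = £331,680
Attorney fees: 40% of £331,680 = £132,672
Total before cap: £331,680 + £132,672 = £464,352
Cap at £651,100: £464,352 is within the cap, no reduction.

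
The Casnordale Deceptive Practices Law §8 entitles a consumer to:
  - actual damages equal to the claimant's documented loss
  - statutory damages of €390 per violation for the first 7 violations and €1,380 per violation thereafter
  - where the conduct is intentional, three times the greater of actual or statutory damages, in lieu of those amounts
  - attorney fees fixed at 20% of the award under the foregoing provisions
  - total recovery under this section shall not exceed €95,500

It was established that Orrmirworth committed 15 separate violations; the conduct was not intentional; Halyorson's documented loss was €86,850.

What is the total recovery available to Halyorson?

€95,500

First 7 violations: 7 × €390 = €2,730
Remaining violations: (15 − 7) × €1,380 = €11,040
Statutory damages: €2,730 + €11,040 = €13,770
Conduct not intentional: the in-lieu enhancement does not apply.
Actual plus statutory damages: €86,850 + €13,770 = €100,620
Attorney fees: 20% of €100,620 = €20,124
Total before cap: €100,620 + €20,124 = €120,744
Cap at €95,500: €120,744 exceeds the cap → €95,500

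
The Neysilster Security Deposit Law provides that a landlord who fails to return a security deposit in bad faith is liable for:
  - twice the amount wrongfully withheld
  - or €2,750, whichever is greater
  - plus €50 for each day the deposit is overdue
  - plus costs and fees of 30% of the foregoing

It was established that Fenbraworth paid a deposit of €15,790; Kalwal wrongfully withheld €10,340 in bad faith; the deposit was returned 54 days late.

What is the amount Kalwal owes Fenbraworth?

Doubled: 2 × €10,340 = €20,680
Minimum €2,750: €20,680 meets the minimum, no increase.
Late-return penalty: 54 × €50 = €2,700
Damages plus late penalty: €20,680 + €2,700 = €23,380
Costs and fees: 30% of €23,380 = €7,014
Total recovery: €23,380 + €7,014 = €30,394

€30,394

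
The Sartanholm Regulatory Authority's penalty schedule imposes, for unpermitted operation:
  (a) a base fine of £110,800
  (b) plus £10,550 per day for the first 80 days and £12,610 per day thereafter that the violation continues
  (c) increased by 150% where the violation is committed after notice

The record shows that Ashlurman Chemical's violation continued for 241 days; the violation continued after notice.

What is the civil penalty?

First 80 days: 80 × £10,550 = £844,000
Remaining days: (241 − 80) × £12,610 = £2,030,210
Per-day component: £844,000 + £2,030,210 = £2,874,210
Base plus per-day: £110,800 + £2,874,210 = £2,985,010
Enhancement: 150% of £2,985,010 = £4,477,515
Enhanced fine: £2,985,010 + £4,477,515 = £7,462,525

£7,462,525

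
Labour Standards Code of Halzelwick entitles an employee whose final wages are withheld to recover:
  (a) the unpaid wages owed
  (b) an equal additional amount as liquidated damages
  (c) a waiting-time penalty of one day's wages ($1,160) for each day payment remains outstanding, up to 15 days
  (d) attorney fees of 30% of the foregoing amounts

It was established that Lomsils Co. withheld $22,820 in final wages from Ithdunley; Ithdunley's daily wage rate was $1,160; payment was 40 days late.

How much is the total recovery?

Liquidated damages (equal amount): $22,820
Penalty days: min(40, 15) = 15
Waiting-time penalty: 15 × $1,160 = $17,400
Subtotal: $22,820 + $22,820 + $17,400 = $63,040
Attorney fees: 30% of $63,040 = $18,912
Total award: $63,040 + $18,912 = $81,952

$81,952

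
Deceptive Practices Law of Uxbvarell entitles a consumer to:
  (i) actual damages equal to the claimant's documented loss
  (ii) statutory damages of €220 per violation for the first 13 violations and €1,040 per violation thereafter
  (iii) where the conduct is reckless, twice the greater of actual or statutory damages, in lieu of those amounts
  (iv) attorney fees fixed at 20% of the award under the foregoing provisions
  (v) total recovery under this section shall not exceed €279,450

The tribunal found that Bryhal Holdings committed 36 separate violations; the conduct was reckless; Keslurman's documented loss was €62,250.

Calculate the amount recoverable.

Total recovery: €149,400

First 13 violations: 13 × €220 = €2,860
Remaining violations: (36 − 13) × €1,040 = €23,920
Statutory damages: €2,860 + €23,920 = €26,780
Greater of actual damages (€62,250) or statutory damages (€26,780): €62,250
Doubled: 2 × €62,250 = €124,500
Attorney fees: 20% of €124,500 = €24,900
Total before cap: €124,500 + €24,900 = €149,400
Cap at €279,450: €149,400 is within the cap, no reduction.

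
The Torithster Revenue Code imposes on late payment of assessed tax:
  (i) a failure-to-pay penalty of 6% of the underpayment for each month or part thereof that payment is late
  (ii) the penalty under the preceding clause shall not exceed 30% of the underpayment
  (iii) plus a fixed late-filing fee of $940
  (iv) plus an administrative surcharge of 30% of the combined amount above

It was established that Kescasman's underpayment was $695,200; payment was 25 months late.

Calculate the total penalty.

Accrued rate: 6% × 25 = 150%, capped at 30% → 30%
Failure-to-pay penalty: 30% of $695,200 = $208,560
Penalty before surcharge: $208,560 + $940 = $209,500
Administrative surcharge: 30% of $209,500 = $62,850
Total penalty: $209,500 + $62,850 = $272,350

$272,350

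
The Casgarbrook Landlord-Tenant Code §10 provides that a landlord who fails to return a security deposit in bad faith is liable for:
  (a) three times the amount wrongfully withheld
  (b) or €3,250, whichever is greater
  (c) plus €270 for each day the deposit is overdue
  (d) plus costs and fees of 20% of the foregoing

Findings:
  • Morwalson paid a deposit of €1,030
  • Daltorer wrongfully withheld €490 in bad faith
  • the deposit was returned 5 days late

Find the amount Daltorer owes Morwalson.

€5,520

Trebled: 3 × €490 = €1,470
Minimum €3,250: €1,470 is below the minimum → €3,250
Late-return penalty: 5 × €270 = €1,350
Damages plus late penalty: €3,250 + €1,350 = €4,600
Costs and fees: 20% of €4,600 = €920
Total recovery: €4,600 + €920 = €5,520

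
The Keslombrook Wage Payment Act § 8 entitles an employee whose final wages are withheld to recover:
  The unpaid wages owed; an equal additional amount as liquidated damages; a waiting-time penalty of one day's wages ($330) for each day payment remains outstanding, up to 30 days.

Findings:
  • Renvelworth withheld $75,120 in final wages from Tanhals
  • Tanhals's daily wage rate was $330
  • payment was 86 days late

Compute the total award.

Liquidated damages (equal amount): $75,120
Penalty days: min(86, 30) = 30
Waiting-time penalty: 30 × $330 = $9,900
Total award: $75,120 + $75,120 + $9,900 = $160,140

$160,140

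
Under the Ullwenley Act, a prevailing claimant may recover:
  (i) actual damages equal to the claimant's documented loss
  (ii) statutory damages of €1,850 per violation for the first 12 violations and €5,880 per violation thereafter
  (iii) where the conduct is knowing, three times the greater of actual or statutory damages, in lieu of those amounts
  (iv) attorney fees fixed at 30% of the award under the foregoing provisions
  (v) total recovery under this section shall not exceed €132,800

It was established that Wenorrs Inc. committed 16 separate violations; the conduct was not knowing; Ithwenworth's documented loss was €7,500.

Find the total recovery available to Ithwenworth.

First 12 violations: 12 × €1,850 = €22,200
Remaining violations: (16 − 12) × €5,880 = €23,520
Statutory damages: €22,200 + €23,520 = €45,720
Conduct not knowing: the in-lieu enhancement does not apply.
Actual plus statutory damages: €7,500 + €45,720 = €53,220
Attorney fees: 30% of €53,220 = €15,966
Total before cap: €53,220 + €15,966 = €69,186
Cap at €132,800: €69,186 is within the cap, no reduction.

€69,186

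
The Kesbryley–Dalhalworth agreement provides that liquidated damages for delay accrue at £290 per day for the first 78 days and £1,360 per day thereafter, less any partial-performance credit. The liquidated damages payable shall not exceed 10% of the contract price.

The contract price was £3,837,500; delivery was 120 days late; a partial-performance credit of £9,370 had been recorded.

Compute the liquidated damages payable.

£70,370

First 78 days: 78 × £290 = £22,620
Remaining days: (120 − 78) × £1,360 = £57,120
Accrued per-day damages: £22,620 + £57,120 = £79,740
Less partial-performance credit: £79,740 − £9,370 = £70,370
Cap: 10% of £3,837,500 = £383,750
Cap at £383,750: £70,370 is within the cap, no reduction.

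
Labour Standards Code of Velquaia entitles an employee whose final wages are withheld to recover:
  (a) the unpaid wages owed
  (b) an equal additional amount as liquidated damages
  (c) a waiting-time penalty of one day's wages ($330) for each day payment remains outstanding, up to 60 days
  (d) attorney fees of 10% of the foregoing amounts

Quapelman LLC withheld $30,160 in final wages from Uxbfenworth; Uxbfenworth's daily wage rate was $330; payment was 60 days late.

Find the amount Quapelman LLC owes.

$88,132

Liquidated damages (equal amount): $30,160
Penalty days: min(60, 60) = 60
Waiting-time penalty: 60 × $330 = $19,800
Subtotal: $30,160 + $30,160 + $19,800 = $80,120
Attorney fees: 10% of $80,120 = $8,012
Total award: $80,120 + $8,012 = $88,132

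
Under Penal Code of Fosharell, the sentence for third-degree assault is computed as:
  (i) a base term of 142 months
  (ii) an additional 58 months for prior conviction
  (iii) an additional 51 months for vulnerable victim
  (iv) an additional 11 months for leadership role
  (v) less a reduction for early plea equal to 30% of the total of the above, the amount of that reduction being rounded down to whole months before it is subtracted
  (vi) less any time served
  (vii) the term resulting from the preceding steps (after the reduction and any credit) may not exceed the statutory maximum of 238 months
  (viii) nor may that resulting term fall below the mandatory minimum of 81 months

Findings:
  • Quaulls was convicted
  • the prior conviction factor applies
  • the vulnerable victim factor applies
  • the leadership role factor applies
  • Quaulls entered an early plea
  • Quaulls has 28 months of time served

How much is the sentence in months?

156 months

Prior conviction enhancement: +58 months
Vulnerable victim enhancement: +51 months
Leadership role enhancement: +11 months
Adjusted term: 142 months + 58 months + 51 months + 11 months = 262 months
Early plea reduction: 30% of 262 months = 78 months (rounded down)
After reduction: 262 − 78 = 184 months
Less time served: 184 months − 28 months = 156 months
Cap at 238 months: 156 months is within the cap, no reduction.
Minimum 81 months: 156 months meets the minimum, no increase.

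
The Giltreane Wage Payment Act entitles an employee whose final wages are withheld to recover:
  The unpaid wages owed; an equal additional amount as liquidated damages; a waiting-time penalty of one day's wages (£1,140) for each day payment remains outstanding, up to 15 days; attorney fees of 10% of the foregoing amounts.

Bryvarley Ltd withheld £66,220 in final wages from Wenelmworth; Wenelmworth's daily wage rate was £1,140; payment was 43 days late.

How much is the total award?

Liquidated damages (equal amount): £66,220
Penalty days: min(43, 15) = 15
Waiting-time penalty: 15 × £1,140 = £17,100
Subtotal: £66,220 + £66,220 + £17,100 = £149,540
Attorney fees: 10% of £149,540 = £14,954
Total award: £149,540 + £14,954 = £164,494

Total award: £164,494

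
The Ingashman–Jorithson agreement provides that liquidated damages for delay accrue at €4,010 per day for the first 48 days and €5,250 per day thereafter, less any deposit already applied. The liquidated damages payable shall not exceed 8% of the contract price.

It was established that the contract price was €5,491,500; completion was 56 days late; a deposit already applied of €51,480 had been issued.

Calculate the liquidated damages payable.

€183,000

First 48 days: 48 × €4,010 = €192,480
Remaining days: (56 − 48) × €5,250 = €42,000
Accrued per-day damages: €192,480 + €42,000 = €234,480
Less deposit already applied: €234,480 − €51,480 = €183,000
Cap: 8% of €5,491,500 = €439,320
Cap at €439,320: €183,000 is within the cap, no reduction.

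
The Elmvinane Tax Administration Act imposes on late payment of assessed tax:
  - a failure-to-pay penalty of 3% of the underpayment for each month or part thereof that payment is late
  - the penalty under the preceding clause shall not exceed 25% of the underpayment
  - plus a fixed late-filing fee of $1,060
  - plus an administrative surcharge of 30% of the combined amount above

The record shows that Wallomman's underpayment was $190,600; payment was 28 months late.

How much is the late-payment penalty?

$63,323

Accrued rate: 3% × 28 = 84%, capped at 25% → 25%
Failure-to-pay penalty: 25% of $190,600 = $47,650
Penalty before surcharge: $47,650 + $1,060 = $48,710
Administrative surcharge: 30% of $48,710 = $14,613
Total penalty: $48,710 + $14,613 = $63,323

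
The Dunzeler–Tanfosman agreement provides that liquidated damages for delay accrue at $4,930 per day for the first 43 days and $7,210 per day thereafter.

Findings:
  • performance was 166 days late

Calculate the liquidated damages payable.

First 43 days: 43 × $4,930 = $211,990
Remaining days: (166 − 43) × $7,210 = $886,830
Accrued per-day damages: $211,990 + $886,830 = $1,098,820

Liquidated damages: $1,098,820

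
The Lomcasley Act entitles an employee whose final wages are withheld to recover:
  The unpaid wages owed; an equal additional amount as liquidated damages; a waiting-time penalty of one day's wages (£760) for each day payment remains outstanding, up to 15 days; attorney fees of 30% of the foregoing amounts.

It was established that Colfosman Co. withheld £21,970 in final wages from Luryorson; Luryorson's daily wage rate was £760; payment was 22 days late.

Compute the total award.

Liquidated damages (equal amount): £21,970
Penalty days: min(22, 15) = 15
Waiting-time penalty: 15 × £760 = £11,400
Subtotal: £21,970 + £21,970 + £11,400 = £55,340
Attorney fees: 30% of £55,340 = £16,602
Total award: £55,340 + £16,602 = £71,942

Total award: £71,942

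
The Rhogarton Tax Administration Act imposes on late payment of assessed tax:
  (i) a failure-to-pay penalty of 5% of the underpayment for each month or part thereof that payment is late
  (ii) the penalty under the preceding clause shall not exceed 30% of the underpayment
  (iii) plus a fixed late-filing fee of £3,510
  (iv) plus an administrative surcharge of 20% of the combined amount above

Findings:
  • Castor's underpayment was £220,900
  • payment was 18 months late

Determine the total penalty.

Accrued rate: 5% × 18 = 90%, capped at 30% → 30%
Failure-to-pay penalty: 30% of £220,900 = £66,270
Penalty before surcharge: £66,270 + £3,510 = £69,780
Administrative surcharge: 20% of £69,780 = £13,956
Total penalty: £69,780 + £13,956 = £83,736

£83,736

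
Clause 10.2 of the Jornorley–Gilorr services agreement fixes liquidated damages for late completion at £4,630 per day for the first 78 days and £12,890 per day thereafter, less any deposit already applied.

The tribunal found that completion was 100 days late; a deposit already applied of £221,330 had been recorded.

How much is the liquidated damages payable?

Liquidated damages: £423,390

First 78 days: 78 × £4,630 = £361,140
Remaining days: (100 − 78) × £12,890 = £283,580
Accrued per-day damages: £361,140 + £283,580 = £644,720
Less deposit already applied: £644,720 − £221,330 = £423,390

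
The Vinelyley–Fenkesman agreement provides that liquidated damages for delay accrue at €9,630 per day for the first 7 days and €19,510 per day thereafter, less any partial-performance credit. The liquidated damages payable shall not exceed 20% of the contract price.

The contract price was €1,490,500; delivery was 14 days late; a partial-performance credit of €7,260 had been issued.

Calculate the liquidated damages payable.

€196,720

First 7 days: 7 × €9,630 = €67,410
Remaining days: (14 − 7) × €19,510 = €136,570
Accrued per-day damages: €67,410 + €136,570 = €203,980
Less partial-performance credit: €203,980 − €7,260 = €196,720
Cap: 20% of €1,490,500 = €298,100
Cap at €298,100: €196,720 is within the cap, no reduction.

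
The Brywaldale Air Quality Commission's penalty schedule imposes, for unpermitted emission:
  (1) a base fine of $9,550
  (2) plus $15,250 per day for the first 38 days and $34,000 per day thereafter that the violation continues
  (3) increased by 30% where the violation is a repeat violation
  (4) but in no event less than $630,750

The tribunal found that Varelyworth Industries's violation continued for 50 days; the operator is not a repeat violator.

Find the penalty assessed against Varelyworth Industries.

$997,050

First 38 days: 38 × $15,250 = $579,500
Remaining days: (50 − 38) × $34,000 = $408,000
Per-day component: $579,500 + $408,000 = $987,500
Base plus per-day: $9,550 + $987,500 = $997,050
The operator is not a repeat violator: no 30% increase.
Minimum $630,750: $997,050 meets the minimum, no increase.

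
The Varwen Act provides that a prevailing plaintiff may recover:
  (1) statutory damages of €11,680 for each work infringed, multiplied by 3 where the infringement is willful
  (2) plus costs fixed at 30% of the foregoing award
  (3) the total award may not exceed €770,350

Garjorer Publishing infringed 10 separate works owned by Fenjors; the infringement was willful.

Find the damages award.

Statutory damages: 10 × €11,680 = €116,800
Trebled: 3 × €116,800 = €350,400
Costs: 30% of €350,400 = €105,120
Award plus costs: €350,400 + €105,120 = €455,520
Cap at €770,350: €455,520 is within the cap, no reduction.

Award: €455,520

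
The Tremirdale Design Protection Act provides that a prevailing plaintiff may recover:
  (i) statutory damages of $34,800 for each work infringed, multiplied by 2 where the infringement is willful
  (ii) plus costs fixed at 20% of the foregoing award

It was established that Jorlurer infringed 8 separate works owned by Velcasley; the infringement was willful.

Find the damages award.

Statutory damages: 8 × $34,800 = $278,400
Doubled: 2 × $278,400 = $556,800
Costs: 20% of $556,800 = $111,360
Award plus costs: $556,800 + $111,360 = $668,160

$668,160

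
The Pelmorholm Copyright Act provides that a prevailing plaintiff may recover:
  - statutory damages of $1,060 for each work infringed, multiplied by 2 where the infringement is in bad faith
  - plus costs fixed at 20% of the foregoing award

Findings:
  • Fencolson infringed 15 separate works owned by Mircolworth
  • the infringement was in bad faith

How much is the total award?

Statutory damages: 15 × $1,060 = $15,900
Doubled: 2 × $15,900 = $31,800
Costs: 20% of $31,800 = $6,360
Award plus costs: $31,800 + $6,360 = $38,160

$38,160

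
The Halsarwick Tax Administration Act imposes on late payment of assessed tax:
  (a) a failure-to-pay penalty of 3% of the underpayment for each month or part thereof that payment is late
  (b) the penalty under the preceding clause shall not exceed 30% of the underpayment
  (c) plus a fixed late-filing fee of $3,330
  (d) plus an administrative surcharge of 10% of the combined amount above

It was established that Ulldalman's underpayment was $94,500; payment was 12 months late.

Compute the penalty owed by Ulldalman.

Accrued rate: 3% × 12 = 36%, capped at 30% → 30%
Failure-to-pay penalty: 30% of $94,500 = $28,350
Penalty before surcharge: $28,350 + $3,330 = $31,680
Administrative surcharge: 10% of $31,680 = $3,168
Total penalty: $31,680 + $3,168 = $34,848

$34,848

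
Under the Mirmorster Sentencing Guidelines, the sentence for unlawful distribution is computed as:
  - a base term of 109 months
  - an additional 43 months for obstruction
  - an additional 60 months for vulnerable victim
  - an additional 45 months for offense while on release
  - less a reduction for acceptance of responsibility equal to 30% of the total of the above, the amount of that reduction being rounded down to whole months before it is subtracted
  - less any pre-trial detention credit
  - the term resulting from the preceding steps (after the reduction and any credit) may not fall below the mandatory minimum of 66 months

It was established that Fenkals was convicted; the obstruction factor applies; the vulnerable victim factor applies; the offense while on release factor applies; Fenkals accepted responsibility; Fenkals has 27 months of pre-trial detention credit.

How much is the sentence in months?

Sentence: 153 months

Obstruction enhancement: +43 months
Vulnerable victim enhancement: +60 months
Offense while on release enhancement: +45 months
Adjusted term: 109 months + 43 months + 60 months + 45 months = 257 months
Acceptance of responsibility reduction: 30% of 257 months = 77 months (rounded down)
After reduction: 257 − 77 = 180 months
Less pre-trial detention credit: 180 months − 27 months = 153 months
Minimum 66 months: 153 months meets the minimum, no increase.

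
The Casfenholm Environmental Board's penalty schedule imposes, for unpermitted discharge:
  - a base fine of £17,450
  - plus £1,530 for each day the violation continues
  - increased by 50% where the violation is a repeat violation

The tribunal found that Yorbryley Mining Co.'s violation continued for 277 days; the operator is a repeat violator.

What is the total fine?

Per-day component: 277 × £1,530 = £423,810
Base plus per-day: £17,450 + £423,810 = £441,260
Enhancement: 50% of £441,260 = £220,630
Enhanced fine: £441,260 + £220,630 = £661,890

£661,890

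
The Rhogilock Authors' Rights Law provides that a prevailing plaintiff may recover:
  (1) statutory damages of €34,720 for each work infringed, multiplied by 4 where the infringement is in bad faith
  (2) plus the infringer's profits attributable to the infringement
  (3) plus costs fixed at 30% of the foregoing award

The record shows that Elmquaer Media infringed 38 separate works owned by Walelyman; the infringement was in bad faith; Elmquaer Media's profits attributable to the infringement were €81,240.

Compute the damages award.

Statutory damages: 38 × €34,720 = €1,319,360
Multiplied by 4: 4 × €1,319,360 = €5,277,440
Combined award: €5,277,440 + €81,240 = €5,358,680
Costs: 30% of €5,358,680 = €1,607,604
Award plus costs: €5,358,680 + €1,607,604 = €6,966,284

Award: €6,966,284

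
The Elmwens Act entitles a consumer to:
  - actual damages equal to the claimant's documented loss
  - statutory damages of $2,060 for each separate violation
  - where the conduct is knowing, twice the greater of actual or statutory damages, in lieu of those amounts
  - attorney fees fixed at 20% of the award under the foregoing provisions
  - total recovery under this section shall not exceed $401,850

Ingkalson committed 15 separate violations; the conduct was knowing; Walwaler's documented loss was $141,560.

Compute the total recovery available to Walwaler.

Statutory damages: 15 × $2,060 = $30,900
Greater of actual damages ($141,560) or statutory damages ($30,900): $141,560
Doubled: 2 × $141,560 = $283,120
Attorney fees: 20% of $283,120 = $56,624
Total before cap: $283,120 + $56,624 = $339,744
Cap at $401,850: $339,744 is within the cap, no reduction.

$339,744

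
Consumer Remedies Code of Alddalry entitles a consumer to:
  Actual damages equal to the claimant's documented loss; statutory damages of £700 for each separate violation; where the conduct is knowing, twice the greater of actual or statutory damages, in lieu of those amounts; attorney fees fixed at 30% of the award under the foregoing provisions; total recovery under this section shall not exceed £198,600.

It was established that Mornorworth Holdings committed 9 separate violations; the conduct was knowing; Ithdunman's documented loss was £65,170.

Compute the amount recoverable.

Statutory damages: 9 × £700 = £6,300
Greater of actual damages (£65,170) or statutory damages (£6,300): £65,170
Doubled: 2 × £65,170 = £130,340
Attorney fees: 30% of £130,340 = £39,102
Total before cap: £130,340 + £39,102 = £169,442
Cap at £198,600: £169,442 is within the cap, no reduction.

£169,442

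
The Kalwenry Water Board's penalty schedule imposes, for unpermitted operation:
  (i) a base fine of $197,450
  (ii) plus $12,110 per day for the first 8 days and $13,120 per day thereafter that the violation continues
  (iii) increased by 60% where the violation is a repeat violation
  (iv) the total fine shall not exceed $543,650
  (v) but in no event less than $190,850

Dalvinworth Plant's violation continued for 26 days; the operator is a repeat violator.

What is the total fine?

$543,650

First 8 days: 8 × $12,110 = $96,880
Remaining days: (26 − 8) × $13,120 = $236,160
Per-day component: $96,880 + $236,160 = $333,040
Base plus per-day: $197,450 + $333,040 = $530,490
Enhancement: 60% of $530,490 = $318,294
Enhanced fine: $530,490 + $318,294 = $848,784
Cap at $543,650: $848,784 exceeds the cap → $543,650
Minimum $190,850: $543,650 meets the minimum, no increase.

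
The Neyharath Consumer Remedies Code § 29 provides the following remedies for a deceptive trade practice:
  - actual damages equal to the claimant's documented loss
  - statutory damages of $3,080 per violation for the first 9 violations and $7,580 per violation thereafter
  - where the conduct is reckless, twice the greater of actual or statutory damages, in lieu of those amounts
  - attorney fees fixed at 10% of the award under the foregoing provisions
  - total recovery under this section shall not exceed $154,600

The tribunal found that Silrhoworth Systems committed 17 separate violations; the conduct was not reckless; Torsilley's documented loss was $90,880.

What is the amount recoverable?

Total recovery: $154,600

First 9 violations: 9 × $3,080 = $27,720
Remaining violations: (17 − 9) × $7,580 = $60,640
Statutory damages: $27,720 + $60,640 = $88,360
Conduct not reckless: the in-lieu enhancement does not apply.
Actual plus statutory damages: $90,880 + $88,360 = $179,240
Attorney fees: 10% of $179,240 = $17,924
Total before cap: $179,240 + $17,924 = $197,164
Cap at $154,600: $197,164 exceeds the cap → $154,600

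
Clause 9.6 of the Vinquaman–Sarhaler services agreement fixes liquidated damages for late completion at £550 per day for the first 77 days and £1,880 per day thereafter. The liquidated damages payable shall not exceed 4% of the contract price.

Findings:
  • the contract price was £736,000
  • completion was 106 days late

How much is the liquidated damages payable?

First 77 days: 77 × £550 = £42,350
Remaining days: (106 − 77) × £1,880 = £54,520
Accrued per-day damages: £42,350 + £54,520 = £96,870
Cap: 4% of £736,000 = £29,440
Cap at £29,440: £96,870 exceeds the cap → £29,440

£29,440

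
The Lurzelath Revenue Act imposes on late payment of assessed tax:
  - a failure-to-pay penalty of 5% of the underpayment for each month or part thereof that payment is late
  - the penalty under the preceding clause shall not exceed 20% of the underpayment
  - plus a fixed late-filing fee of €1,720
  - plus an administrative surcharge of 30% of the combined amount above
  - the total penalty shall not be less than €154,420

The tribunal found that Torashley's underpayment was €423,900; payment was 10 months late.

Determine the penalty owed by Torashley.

Penalty: €154,420

Accrued rate: 5% × 10 = 50%, capped at 20% → 20%
Failure-to-pay penalty: 20% of €423,900 = €84,780
Penalty before surcharge: €84,780 + €1,720 = €86,500
Administrative surcharge: 30% of €86,500 = €25,950
Total penalty: €86,500 + €25,950 = €112,450
Minimum €154,420: €112,450 is below the minimum → €154,420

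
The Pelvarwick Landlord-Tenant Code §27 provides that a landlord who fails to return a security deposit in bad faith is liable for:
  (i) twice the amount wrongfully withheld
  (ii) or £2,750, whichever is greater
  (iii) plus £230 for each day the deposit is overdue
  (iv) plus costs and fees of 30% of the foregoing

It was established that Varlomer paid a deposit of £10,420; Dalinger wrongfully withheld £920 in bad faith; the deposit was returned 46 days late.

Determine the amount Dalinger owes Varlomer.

£17,329

Doubled: 2 × £920 = £1,840
Minimum £2,750: £1,840 is below the minimum → £2,750
Late-return penalty: 46 × £230 = £10,580
Damages plus late penalty: £2,750 + £10,580 = £13,330
Costs and fees: 30% of £13,330 = £3,999
Total recovery: £13,330 + £3,999 = £17,329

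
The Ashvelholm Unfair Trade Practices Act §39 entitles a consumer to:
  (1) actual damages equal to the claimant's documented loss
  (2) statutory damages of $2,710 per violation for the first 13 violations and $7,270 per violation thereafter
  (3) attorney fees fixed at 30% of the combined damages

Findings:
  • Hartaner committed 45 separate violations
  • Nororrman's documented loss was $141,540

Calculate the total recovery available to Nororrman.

First 13 violations: 13 × $2,710 = $35,230
Remaining violations: (45 − 13) × $7,270 = $232,640
Statutory damages: $35,230 + $232,640 = $267,870
Combined damages: $141,540 + $267,870 = $409,410
Attorney fees: 30% of $409,410 = $122,823
Total recovery: $409,410 + $122,823 = $532,233

Total recovery: $532,233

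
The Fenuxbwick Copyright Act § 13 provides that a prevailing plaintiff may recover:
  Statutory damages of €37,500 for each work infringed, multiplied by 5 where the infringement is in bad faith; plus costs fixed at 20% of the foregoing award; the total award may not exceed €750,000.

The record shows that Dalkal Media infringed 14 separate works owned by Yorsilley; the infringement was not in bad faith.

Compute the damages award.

Statutory damages: 14 × €37,500 = €525,000
Infringement not in bad faith: no ×5 enhancement.
Costs: 20% of €525,000 = €105,000
Award plus costs: €525,000 + €105,000 = €630,000
Cap at €750,000: €630,000 is within the cap, no reduction.

€630,000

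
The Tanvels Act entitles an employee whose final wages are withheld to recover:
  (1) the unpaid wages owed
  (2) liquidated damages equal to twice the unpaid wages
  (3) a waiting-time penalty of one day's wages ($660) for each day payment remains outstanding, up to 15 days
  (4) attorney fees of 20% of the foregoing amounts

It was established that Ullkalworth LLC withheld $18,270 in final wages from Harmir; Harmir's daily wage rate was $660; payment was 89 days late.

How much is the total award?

Doubled: 2 × $18,270 = $36,540
Penalty days: min(89, 15) = 15
Waiting-time penalty: 15 × $660 = $9,900
Subtotal: $18,270 + $36,540 + $9,900 = $64,710
Attorney fees: 20% of $64,710 = $12,942
Total award: $64,710 + $12,942 = $77,652

$77,652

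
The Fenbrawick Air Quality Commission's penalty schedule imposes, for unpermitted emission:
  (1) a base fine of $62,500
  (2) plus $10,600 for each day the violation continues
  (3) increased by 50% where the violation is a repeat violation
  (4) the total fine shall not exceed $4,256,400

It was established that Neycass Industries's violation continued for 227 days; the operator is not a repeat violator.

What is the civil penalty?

Per-day component: 227 × $10,600 = $2,406,200
Base plus per-day: $62,500 + $2,406,200 = $2,468,700
The operator is not a repeat violator: no 50% increase.
Cap at $4,256,400: $2,468,700 is within the cap, no reduction.

$2,468,700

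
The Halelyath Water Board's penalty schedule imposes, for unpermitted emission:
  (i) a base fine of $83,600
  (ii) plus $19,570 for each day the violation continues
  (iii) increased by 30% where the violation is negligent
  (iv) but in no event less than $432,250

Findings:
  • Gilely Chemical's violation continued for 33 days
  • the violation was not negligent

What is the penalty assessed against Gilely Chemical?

Per-day component: 33 × $19,570 = $645,810
Base plus per-day: $83,600 + $645,810 = $729,410
The violation was not negligent: no 30% increase.
Minimum $432,250: $729,410 meets the minimum, no increase.

$729,410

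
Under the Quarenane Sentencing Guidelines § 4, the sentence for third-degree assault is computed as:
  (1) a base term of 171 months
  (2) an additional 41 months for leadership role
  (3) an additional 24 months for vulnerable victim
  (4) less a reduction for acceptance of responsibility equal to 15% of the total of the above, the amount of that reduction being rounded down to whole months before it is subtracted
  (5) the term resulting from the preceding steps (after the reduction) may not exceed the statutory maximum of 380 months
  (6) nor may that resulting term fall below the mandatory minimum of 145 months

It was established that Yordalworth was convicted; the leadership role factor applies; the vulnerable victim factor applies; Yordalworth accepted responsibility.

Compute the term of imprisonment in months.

Leadership role enhancement: +41 months
Vulnerable victim enhancement: +24 months
Adjusted term: 171 months + 41 months + 24 months = 236 months
Acceptance of responsibility reduction: 15% of 236 months = 35 months (rounded down)
After reduction: 236 − 35 = 201 months
Cap at 380 months: 201 months is within the cap, no reduction.
Minimum 145 months: 201 months meets the minimum, no increase.

201 months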